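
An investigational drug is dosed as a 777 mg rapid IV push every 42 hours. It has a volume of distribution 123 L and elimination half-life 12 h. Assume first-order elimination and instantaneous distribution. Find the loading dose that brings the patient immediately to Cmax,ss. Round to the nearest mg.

f = (1/2)^(42/12) ≈ 0.088388; accumulation ratio R = 1/(1−f) ≈ 1.09696.
Loading dose to hit Cmax,ss on first dose: D_load = D_maint·R ≈ 777 × 1.09696 ≈ 852.34 mg.

852 mg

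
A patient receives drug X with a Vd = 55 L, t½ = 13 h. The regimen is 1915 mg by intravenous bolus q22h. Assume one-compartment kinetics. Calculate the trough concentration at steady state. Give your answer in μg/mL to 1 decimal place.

τ/t½ = 22/13 ≈ 1.6923, so fraction remaining f = (1/2)^(22/13) ≈ 0.3094.
Accumulation ratio R = 1/(1 − f) ≈ 1/0.6906 ≈ 1.4480.
Single-dose peak C₀ = D/Vd = 1915/55 ≈ 34.818 μg/mL.
Steady-state peak Cmax,ss = C₀·R ≈ 34.818 × 1.4480 ≈ 50.416 μg/mL.
Steady-state trough Cmin,ss = Cmax,ss·f ≈ 50.416 × 0.3094 ≈ 15.599 μg/mL.

15.6 μg/mL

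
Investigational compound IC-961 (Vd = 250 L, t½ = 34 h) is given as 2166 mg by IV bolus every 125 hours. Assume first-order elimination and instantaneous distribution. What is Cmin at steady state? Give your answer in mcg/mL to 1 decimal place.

0.7 mcg/mL

τ/t½ = 125/34 ≈ 3.6765, so fraction remaining f = (1/2)^(125/34) ≈ 0.0782.
At steady state, accumulation factor R = 1/(1 − e^(−kτ)) ≈ 1.0848.
Single-dose peak C₀ = D/Vd = 2166/250 ≈ 8.664 mcg/mL.
Steady-state peak Cmax,ss = C₀·R ≈ 8.664 × 1.0848 ≈ 9.399 mcg/mL.
One interval later, Cmin,ss = Cmax,ss·e^(−kτ) ≈ 9.399 × 0.0782 ≈ 0.735 mcg/mL.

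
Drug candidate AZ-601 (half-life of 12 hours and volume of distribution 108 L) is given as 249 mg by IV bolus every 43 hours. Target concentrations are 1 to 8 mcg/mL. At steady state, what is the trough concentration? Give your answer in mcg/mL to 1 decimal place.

τ/t½ = 43/12 ≈ 3.5833, so fraction remaining f = (1/2)^(43/12) ≈ 0.0834.
Each bolus raises the concentration by D/Vd = 249/108 ≈ 2.306 mcg/mL.
Steady-state trough Cmin,ss = C₀·f/(1−f) ≈ 2.306 × 0.0834/0.9166 ≈ 0.210 mcg/mL.
Trough 0.2 mcg/mL vs MEC 1 mcg/mL: subtherapeutic.

0.2 mcg/mL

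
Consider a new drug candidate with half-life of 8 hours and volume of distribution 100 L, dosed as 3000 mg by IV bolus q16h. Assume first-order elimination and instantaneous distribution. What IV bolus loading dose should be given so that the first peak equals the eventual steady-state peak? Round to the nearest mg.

4000 mg

f = (1/2)^(16/8) ≈ 0.250000; accumulation ratio R = 1/(1−f) ≈ 1.33333.
Loading dose to hit Cmax,ss on first dose: D_load = D_maint·R ≈ 3000 × 1.33333 ≈ 3999.99 mg.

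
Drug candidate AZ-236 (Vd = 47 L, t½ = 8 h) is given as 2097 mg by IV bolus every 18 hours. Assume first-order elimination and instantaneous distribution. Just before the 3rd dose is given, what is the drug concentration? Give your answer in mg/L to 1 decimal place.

11.4 mg/L

f = (1/2)^(τ/t½) = (1/2)^(18/8) ≈ 0.2102.
C₀ = D/Vd = 2097/47 ≈ 44.617 mg/L.
Before the 3rd dose, 2 doses have been given. Superposition: Cmin = C₀·(f + f²).
≈ 44.617 × (0.2102 + 0.0442) ≈ 44.617 × 0.2544 ≈ 11.351 mg/L.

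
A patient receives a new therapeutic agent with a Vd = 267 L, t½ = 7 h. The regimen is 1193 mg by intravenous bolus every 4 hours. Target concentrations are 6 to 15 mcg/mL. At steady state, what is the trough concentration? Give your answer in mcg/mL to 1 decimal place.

τ/t½ = 4/7 ≈ 0.57143, so fraction remaining f = (1/2)^(4/7) ≈ 0.6730.
Accumulation ratio R = 1/(1 − f) ≈ 1/0.3270 ≈ 3.0581.
Single-dose peak C₀ = D/Vd = 1193/267 ≈ 4.468 mcg/mL.
Steady-state peak Cmax,ss = C₀·R ≈ 4.468 × 3.0581 ≈ 13.664 mcg/mL.
Steady-state trough Cmin,ss = Cmax,ss·f ≈ 13.664 × 0.6730 ≈ 9.196 mcg/mL.
Trough 9.2 mcg/mL vs MEC 6 mcg/mL: adequate.

9.2 mcg/mL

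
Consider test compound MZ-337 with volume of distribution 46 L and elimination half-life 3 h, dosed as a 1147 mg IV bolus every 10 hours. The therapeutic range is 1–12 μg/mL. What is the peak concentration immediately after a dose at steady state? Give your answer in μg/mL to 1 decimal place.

27.7 μg/mL

k = ln2/t½ = ln2/3 ≈ 0.231049 h⁻¹; fraction remaining f = e^(−kτ) = e^(−0.231049×10) ≈ 0.0992.
At steady state, accumulation factor R = 1/(1 − e^(−kτ)) ≈ 1.1101.
Single-dose peak C₀ = D/Vd = 1147/46 ≈ 24.935 μg/mL.
Steady-state peak Cmax,ss = C₀·R ≈ 24.935 × 1.1101 ≈ 27.680 μg/mL.
Peak 27.7 μg/mL vs MTC 12 μg/mL: exceeds toxic threshold.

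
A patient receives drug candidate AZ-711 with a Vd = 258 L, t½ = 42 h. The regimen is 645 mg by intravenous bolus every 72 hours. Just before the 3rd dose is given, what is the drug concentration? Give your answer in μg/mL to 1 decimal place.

1.0 μg/mL

f = (1/2)^(τ/t½) = (1/2)^(72/42) ≈ 0.3048.
C₀ = D/Vd = 645/258 ≈ 2.500 μg/mL.
Before the 3rd dose, 2 doses have been given. Superposition: Cmin = C₀·(f + f²).
≈ 2.500 × (0.3048 + 0.0929) ≈ 2.500 × 0.3977 ≈ 0.994 μg/mL.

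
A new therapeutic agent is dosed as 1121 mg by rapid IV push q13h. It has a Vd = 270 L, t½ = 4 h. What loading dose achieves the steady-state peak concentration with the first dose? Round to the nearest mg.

f = (1/2)^(13/4) ≈ 0.105112; accumulation ratio R = 1/(1−f) ≈ 1.11746.
Loading dose to hit Cmax,ss on first dose: D_load = D_maint·R ≈ 1121 × 1.11746 ≈ 1252.67 mg.

1253 mg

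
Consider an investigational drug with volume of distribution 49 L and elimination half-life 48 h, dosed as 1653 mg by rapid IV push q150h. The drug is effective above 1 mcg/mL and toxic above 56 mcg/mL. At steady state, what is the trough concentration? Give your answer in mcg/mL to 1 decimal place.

Over one 150-h interval, 150/48 ≈ 3.125 half-lives elapse, leaving f ≈ 0.1146 of each dose.
Accumulation ratio R = 1/(1 − f) ≈ 1/0.8854 ≈ 1.1294.
Single-dose peak C₀ = D/Vd = 1653/49 ≈ 33.735 mcg/mL.
Cmax,ss = C₀/(1 − f) ≈ 33.735/0.8854 ≈ 38.101 mcg/mL.
Steady-state trough Cmin,ss = Cmax,ss·f ≈ 38.101 × 0.1146 ≈ 4.366 mcg/mL.
Trough 4.4 mcg/mL vs MEC 1 mcg/mL: adequate.

4.4 mcg/mL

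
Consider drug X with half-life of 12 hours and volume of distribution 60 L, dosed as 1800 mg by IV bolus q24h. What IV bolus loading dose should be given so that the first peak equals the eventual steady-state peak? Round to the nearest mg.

f = (1/2)^(24/12) ≈ 0.250000; accumulation ratio R = 1/(1−f) ≈ 1.33333.
Loading dose to hit Cmax,ss on first dose: D_load = D_maint·R ≈ 1800 × 1.33333 ≈ 2399.99 mg.

2400 mg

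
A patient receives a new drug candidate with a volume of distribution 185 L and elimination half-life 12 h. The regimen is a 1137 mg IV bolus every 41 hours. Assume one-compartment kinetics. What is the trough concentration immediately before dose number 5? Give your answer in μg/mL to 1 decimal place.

0.6 μg/mL

f = (1/2)^(τ/t½) = (1/2)^(41/12) ≈ 0.0936.
C₀ = D/Vd = 1137/185 ≈ 6.146 μg/mL.
Before the 5th dose, 4 doses have been given. Superposition: Cmin = C₀·(f + f² + … + f^4).
≈ 6.146 × (0.0936 + 0.0088 + 0.0008 + 0.0001) ≈ 6.146 × 0.1033 ≈ 0.635 μg/mL.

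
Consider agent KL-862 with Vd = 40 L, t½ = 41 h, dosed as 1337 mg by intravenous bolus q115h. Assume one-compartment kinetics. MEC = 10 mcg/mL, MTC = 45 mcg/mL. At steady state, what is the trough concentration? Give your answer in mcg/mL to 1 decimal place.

Over one 115-h interval, 115/41 ≈ 2.8049 half-lives elapse, leaving f ≈ 0.1431 of each dose.
Accumulation ratio R = 1/(1 − f) ≈ 1/0.8569 ≈ 1.1670.
Single-dose peak C₀ = D/Vd = 1337/40 ≈ 33.425 mcg/mL.
Steady-state peak Cmax,ss = C₀·R ≈ 33.425 × 1.1670 ≈ 39.007 mcg/mL.
Steady-state trough Cmin,ss = Cmax,ss·f ≈ 39.007 × 0.1431 ≈ 5.582 mcg/mL.
Trough 5.6 mcg/mL vs MEC 10 mcg/mL: subtherapeutic.

5.6 mcg/mL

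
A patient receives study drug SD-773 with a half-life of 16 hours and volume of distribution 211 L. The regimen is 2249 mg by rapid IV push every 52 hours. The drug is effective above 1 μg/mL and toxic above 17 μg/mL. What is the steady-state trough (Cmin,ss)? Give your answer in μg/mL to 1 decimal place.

τ/t½ = 52/16 ≈ 3.25, so fraction remaining f = (1/2)^(52/16) ≈ 0.1051.
Each bolus raises the concentration by D/Vd = 2249/211 ≈ 10.659 μg/mL.
Steady-state trough Cmin,ss = C₀·f/(1−f) ≈ 10.659 × 0.1051/0.8949 ≈ 1.252 μg/mL.
Trough 1.3 μg/mL vs MEC 1 μg/mL: adequate.

1.3 μg/mL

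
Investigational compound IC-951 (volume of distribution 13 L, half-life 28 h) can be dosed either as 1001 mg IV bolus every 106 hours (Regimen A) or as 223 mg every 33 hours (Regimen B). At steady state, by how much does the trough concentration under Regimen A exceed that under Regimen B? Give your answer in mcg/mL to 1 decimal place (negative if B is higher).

Regimen A: f = (1/2)^(106/28) ≈ 0.0725; Cmin,ss = (1001/13)·f/(1−f) ≈ 6.019 mcg/mL.
Regimen B: f = (1/2)^(33/28) ≈ 0.4418; Cmin,ss = (223/13)·f/(1−f) ≈ 13.577 mcg/mL.
Difference ≈ 6.019 − 13.577 ≈ -7.558 mcg/mL.

-7.6 mcg/mL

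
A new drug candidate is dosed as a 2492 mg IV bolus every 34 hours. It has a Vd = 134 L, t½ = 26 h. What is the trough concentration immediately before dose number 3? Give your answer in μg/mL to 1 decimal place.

10.5 μg/mL

f = (1/2)^(τ/t½) = (1/2)^(34/26) ≈ 0.4040.
C₀ = D/Vd = 2492/134 ≈ 18.597 μg/mL.
Before the 3rd dose, 2 doses have been given. Superposition: Cmin = C₀·(f + f²).
≈ 18.597 × (0.4040 + 0.1632) ≈ 18.597 × 0.5672 ≈ 10.548 μg/mL.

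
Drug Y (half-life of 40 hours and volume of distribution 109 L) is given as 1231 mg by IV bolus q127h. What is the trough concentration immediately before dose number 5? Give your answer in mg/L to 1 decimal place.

f = (1/2)^(τ/t½) = (1/2)^(127/40) ≈ 0.1107.
C₀ = D/Vd = 1231/109 ≈ 11.294 mg/L.
Before the 5th dose, 4 doses have been given. Superposition: Cmin = C₀·(f + f² + … + f^4).
≈ 11.294 × (0.1107 + 0.0123 + 0.0014 + 0.0002) ≈ 11.294 × 0.1246 ≈ 1.407 mg/L.

1.4 mg/L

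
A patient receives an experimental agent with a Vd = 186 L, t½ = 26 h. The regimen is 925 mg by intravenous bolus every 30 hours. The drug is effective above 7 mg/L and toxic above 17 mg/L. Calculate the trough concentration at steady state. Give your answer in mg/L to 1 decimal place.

τ/t½ = 30/26 ≈ 1.1538, so fraction remaining f = (1/2)^(30/26) ≈ 0.4494.
Each bolus raises the concentration by D/Vd = 925/186 ≈ 4.973 mg/L.
Steady-state trough Cmin,ss = C₀·f/(1−f) ≈ 4.973 × 0.4494/0.5506 ≈ 4.059 mg/L.
Trough 4.1 mg/L vs MEC 7 mg/L: subtherapeutic.

4.1 mg/L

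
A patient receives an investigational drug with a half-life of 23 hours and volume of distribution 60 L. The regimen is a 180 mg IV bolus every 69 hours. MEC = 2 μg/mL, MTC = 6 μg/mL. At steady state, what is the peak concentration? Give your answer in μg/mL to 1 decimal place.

The dosing interval is 3 half-lives, so f = 2^(−3) = 0.125.
Accumulation ratio R = 1/(1 − f) = 1/0.875 = 8/7.
Single-dose peak C₀ = D/Vd = 180/60 = 3 μg/mL.
Steady-state peak Cmax,ss = C₀·R = 3 × 8/7 ≈ 3.429 μg/mL.
Peak 3.4 μg/mL vs MTC 6 μg/mL: below toxic threshold.

3.4 μg/mL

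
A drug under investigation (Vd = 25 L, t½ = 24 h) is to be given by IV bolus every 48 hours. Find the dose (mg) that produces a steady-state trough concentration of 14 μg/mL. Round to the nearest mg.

1050 mg

τ/t½ = 48/24 ≈ 2, so f = (1/2)^(48/24) ≈ 0.250000.
Cmin,ss = (D/Vd)·f/(1−f), so D = Cmin,ss·Vd·(1−f)/f.
D = 14 × 25 × (1−f)/f ≈ 14 × 25 × 3.00000 ≈ 1050.00 mg.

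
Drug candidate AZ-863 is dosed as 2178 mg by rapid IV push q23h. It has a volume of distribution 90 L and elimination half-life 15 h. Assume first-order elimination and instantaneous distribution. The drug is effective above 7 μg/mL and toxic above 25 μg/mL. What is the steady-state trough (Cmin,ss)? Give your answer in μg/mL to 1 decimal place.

12.8 μg/mL

Over one 23-h interval, 23/15 ≈ 1.5333 half-lives elapse, leaving f ≈ 0.3455 of each dose.
Accumulation ratio R = 1/(1 − f) ≈ 1/0.6545 ≈ 1.5279.
Each bolus raises the concentration by D/Vd = 2178/90 ≈ 24.200 μg/mL.
Steady-state peak Cmax,ss = C₀·R ≈ 24.200 × 1.5279 ≈ 36.975 μg/mL.
Steady-state trough Cmin,ss = Cmax,ss·f ≈ 36.975 × 0.3455 ≈ 12.775 μg/mL.
Trough 12.8 μg/mL vs MEC 7 μg/mL: adequate.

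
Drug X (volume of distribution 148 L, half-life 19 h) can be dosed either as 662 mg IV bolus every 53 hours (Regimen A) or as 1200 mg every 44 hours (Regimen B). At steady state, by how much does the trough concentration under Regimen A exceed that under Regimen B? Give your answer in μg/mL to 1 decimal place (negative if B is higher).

-1.3 μg/mL

Regimen A: f = (1/2)^(53/19) ≈ 0.1446; Cmin,ss = (662/148)·f/(1−f) ≈ 0.756 μg/mL.
Regimen B: f = (1/2)^(44/19) ≈ 0.2009; Cmin,ss = (1200/148)·f/(1−f) ≈ 2.038 μg/mL.
Difference ≈ 0.756 − 2.038 ≈ -1.282 μg/mL.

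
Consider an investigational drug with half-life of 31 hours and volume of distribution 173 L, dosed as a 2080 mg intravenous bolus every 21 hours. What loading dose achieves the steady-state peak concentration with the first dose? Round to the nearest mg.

f = (1/2)^(21/31) ≈ 0.625283; accumulation ratio R = 1/(1−f) ≈ 2.66868.
Loading dose to hit Cmax,ss on first dose: D_load = D_maint·R ≈ 2080 × 2.66868 ≈ 5550.85 mg.

5551 mg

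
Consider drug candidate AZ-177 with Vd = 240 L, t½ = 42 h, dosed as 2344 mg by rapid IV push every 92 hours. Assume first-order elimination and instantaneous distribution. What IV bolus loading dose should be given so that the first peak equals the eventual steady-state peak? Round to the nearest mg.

f = (1/2)^(92/42) ≈ 0.219079; accumulation ratio R = 1/(1−f) ≈ 1.28054.
Loading dose to hit Cmax,ss on first dose: D_load = D_maint·R ≈ 2344 × 1.28054 ≈ 3001.59 mg.

3002 mg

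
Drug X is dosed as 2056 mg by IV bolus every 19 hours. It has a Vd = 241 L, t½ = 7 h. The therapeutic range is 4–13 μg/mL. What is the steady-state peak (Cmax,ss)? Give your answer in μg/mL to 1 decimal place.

10.1 μg/mL

Over one 19-h interval, 19/7 ≈ 2.7143 half-lives elapse, leaving f ≈ 0.1524 of each dose.
Accumulation ratio R = 1/(1 − f) ≈ 1/0.8476 ≈ 1.1798.
Single-dose peak C₀ = D/Vd = 2056/241 ≈ 8.531 μg/mL.
Steady-state peak Cmax,ss = C₀·R ≈ 8.531 × 1.1798 ≈ 10.065 μg/mL.
Peak 10.1 μg/mL vs MTC 13 μg/mL: below toxic threshold.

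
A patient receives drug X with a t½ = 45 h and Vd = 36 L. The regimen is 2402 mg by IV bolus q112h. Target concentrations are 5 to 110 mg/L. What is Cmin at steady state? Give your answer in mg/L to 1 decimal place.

τ/t½ = 112/45 ≈ 2.4889, so fraction remaining f = (1/2)^(112/45) ≈ 0.1781.
Each bolus raises the concentration by D/Vd = 2402/36 ≈ 66.722 mg/L.
Steady-state trough Cmin,ss = C₀·f/(1−f) ≈ 66.722 × 0.1781/0.8219 ≈ 14.458 mg/L.
Trough 14.5 mg/L vs MEC 5 mg/L: adequate.

14.5 mg/L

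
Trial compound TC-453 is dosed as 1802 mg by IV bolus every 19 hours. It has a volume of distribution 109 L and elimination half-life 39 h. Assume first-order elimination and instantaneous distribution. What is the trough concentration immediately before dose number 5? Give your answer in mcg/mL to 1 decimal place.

30.5 mcg/mL

f = (1/2)^(τ/t½) = (1/2)^(19/39) ≈ 0.7134.
C₀ = D/Vd = 1802/109 ≈ 16.532 mcg/mL.
Before the 5th dose, 4 doses have been given. Superposition: Cmin = C₀·(f + f² + … + f^4).
≈ 16.532 × (0.7134 + 0.5089 + 0.3631 + 0.2590) ≈ 16.532 × 1.8444 ≈ 30.492 mcg/mL.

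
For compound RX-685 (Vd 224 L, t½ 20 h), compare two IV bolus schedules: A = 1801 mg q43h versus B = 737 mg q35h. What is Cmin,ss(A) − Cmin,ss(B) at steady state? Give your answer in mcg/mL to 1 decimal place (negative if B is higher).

0.9 mcg/mL

Regimen A: f = (1/2)^(43/20) ≈ 0.2253; Cmin,ss = (1801/224)·f/(1−f) ≈ 2.338 mcg/mL.
Regimen B: f = (1/2)^(35/20) ≈ 0.2973; Cmin,ss = (737/224)·f/(1−f) ≈ 1.392 mcg/mL.
Difference ≈ 2.338 − 1.392 ≈ 0.946 mcg/mL.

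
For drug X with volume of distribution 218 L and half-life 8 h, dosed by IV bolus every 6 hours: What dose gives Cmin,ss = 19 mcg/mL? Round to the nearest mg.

2824 mg

τ/t½ = 6/8 ≈ 0.75, so f = (1/2)^(6/8) ≈ 0.594604.
Cmin,ss = (D/Vd)·f/(1−f), so D = Cmin,ss·Vd·(1−f)/f.
D = 19 × 218 × (1−f)/f ≈ 19 × 218 × 0.68179 ≈ 2823.97 mg.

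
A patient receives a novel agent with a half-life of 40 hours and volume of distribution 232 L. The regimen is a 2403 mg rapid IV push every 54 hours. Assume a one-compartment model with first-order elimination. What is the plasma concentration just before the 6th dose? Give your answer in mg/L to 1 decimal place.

6.6 mg/L

f = (1/2)^(τ/t½) = (1/2)^(54/40) ≈ 0.3923.
C₀ = D/Vd = 2403/232 ≈ 10.358 mg/L.
Before the 6th dose, 5 doses have been given. Superposition: Cmin = C₀·(f + f² + … + f^5).
≈ 10.358 × (0.3923 + 0.1539 + 0.0604 + 0.0237 + 0.0093) ≈ 10.358 × 0.6396 ≈ 6.625 mg/L.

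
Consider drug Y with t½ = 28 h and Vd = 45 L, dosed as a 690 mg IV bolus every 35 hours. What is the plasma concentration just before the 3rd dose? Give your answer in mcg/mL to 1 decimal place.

9.2 mcg/mL

f = (1/2)^(τ/t½) = (1/2)^(35/28) ≈ 0.4204.
C₀ = D/Vd = 690/45 ≈ 15.333 mcg/mL.
Before the 3rd dose, 2 doses have been given. Superposition: Cmin = C₀·(f + f²).
≈ 15.333 × (0.4204 + 0.1767) ≈ 15.333 × 0.5971 ≈ 9.155 mcg/mL.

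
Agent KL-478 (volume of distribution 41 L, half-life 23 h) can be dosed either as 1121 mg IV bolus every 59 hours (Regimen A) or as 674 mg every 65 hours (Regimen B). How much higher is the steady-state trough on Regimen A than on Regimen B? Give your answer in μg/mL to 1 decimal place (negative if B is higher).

2.9 μg/mL

Regimen A: f = (1/2)^(59/23) ≈ 0.1690; Cmin,ss = (1121/41)·f/(1−f) ≈ 5.560 μg/mL.
Regimen B: f = (1/2)^(65/23) ≈ 0.1410; Cmin,ss = (674/41)·f/(1−f) ≈ 2.698 μg/mL.
Difference ≈ 5.560 − 2.698 ≈ 2.862 μg/mL.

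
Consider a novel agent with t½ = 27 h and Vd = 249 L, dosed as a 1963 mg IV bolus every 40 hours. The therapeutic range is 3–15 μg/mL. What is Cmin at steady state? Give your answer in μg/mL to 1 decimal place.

Over one 40-h interval, 40/27 ≈ 1.4815 half-lives elapse, leaving f ≈ 0.3581 of each dose.
Each bolus raises the concentration by D/Vd = 1963/249 ≈ 7.884 μg/mL.
Steady-state trough Cmin,ss = C₀·f/(1−f) ≈ 7.884 × 0.3581/0.6419 ≈ 4.398 μg/mL.
Trough 4.4 μg/mL vs MEC 3 μg/mL: adequate.

4.4 μg/mL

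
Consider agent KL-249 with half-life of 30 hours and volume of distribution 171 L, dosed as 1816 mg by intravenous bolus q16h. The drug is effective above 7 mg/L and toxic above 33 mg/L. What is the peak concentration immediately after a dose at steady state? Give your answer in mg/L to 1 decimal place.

34.4 mg/L

τ/t½ = 16/30 ≈ 0.53333, so fraction remaining f = (1/2)^(16/30) ≈ 0.6910.
Accumulation ratio R = 1/(1 − f) ≈ 1/0.3090 ≈ 3.2362.
Single-dose peak C₀ = D/Vd = 1816/171 ≈ 10.620 mg/L.
Cmax,ss = C₀/(1 − f) ≈ 10.620/0.3090 ≈ 34.369 mg/L.
Peak 34.4 mg/L vs MTC 33 mg/L: exceeds toxic threshold.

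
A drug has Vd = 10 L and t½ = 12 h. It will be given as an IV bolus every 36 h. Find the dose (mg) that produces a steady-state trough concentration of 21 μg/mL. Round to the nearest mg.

1470 mg

τ/t½ = 36/12 ≈ 3, so f = (1/2)^(36/12) ≈ 0.125000.
Cmin,ss = (D/Vd)·f/(1−f), so D = Cmin,ss·Vd·(1−f)/f.
D = 21 × 10 × (1−f)/f ≈ 21 × 10 × 7.00000 ≈ 1470.00 mg.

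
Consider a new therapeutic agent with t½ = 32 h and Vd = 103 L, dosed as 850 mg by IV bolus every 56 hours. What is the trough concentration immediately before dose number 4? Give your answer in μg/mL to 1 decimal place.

3.4 μg/mL

f = (1/2)^(τ/t½) = (1/2)^(56/32) ≈ 0.2973.
C₀ = D/Vd = 850/103 ≈ 8.252 μg/mL.
Before the 4th dose, 3 doses have been given. Superposition: Cmin = C₀·(f + f² + … + f^3).
≈ 8.252 × (0.2973 + 0.0884 + 0.0263) ≈ 8.252 × 0.4120 ≈ 3.400 μg/mL.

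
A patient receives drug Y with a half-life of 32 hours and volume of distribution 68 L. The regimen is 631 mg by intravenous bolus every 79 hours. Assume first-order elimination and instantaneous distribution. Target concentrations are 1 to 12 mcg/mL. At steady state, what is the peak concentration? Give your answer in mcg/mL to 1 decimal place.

11.3 mcg/mL

τ/t½ = 79/32 ≈ 2.4688, so fraction remaining f = (1/2)^(79/32) ≈ 0.1806.
At steady state, accumulation factor R = 1/(1 − e^(−kτ)) ≈ 1.2204.
Each bolus raises the concentration by D/Vd = 631/68 ≈ 9.279 mcg/mL.
Steady-state peak Cmax,ss = C₀·R ≈ 9.279 × 1.2204 ≈ 11.324 mcg/mL.
Peak 11.3 mcg/mL vs MTC 12 mcg/mL: below toxic threshold.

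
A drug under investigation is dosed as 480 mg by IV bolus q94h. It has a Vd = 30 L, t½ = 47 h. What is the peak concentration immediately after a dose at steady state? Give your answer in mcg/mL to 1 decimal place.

The dosing interval is 2 half-lives, so f = 2^(−2) = 0.25.
At steady state, R = 1/(1 − 0.25) = 4/3.
Single-dose peak C₀ = D/Vd = 480/30 = 16 mcg/mL.
Steady-state peak Cmax,ss = C₀·R = 16 × 4/3 ≈ 21.333 mcg/mL.

21.3 mcg/mL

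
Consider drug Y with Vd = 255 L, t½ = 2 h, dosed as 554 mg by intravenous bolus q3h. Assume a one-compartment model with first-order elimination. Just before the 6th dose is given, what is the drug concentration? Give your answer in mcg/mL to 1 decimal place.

1.2 mcg/mL

f = (1/2)^(τ/t½) = (1/2)^(3/2) ≈ 0.3536.
C₀ = D/Vd = 554/255 ≈ 2.173 mcg/mL.
Before the 6th dose, 5 doses have been given. Superposition: Cmin = C₀·(f + f² + … + f^5).
≈ 2.173 × (0.3536 + 0.1250 + 0.0442 + 0.0156 + 0.0055) ≈ 2.173 × 0.5439 ≈ 1.182 mcg/mL.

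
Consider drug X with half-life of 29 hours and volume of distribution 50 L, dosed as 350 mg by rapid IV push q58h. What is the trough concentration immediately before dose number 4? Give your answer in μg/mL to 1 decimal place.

2.3 μg/mL

f = (1/2)^(τ/t½) = (1/2)^(58/29) ≈ 0.2500.
C₀ = D/Vd = 350/50 ≈ 7.000 μg/mL.
Before the 4th dose, 3 doses have been given. Superposition: Cmin = C₀·(f + f² + … + f^3).
≈ 7.000 × (0.2500 + 0.0625 + 0.0156) ≈ 7.000 × 0.3281 ≈ 2.297 μg/mL.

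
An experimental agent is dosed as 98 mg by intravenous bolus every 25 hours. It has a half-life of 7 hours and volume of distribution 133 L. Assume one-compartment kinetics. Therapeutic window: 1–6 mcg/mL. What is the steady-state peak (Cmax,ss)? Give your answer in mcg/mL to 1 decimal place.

0.8 mcg/mL

k = ln2/t½ = ln2/7 ≈ 0.099021 h⁻¹; fraction remaining f = e^(−kτ) = e^(−0.099021×25) ≈ 0.0841.
Accumulation ratio R = 1/(1 − f) ≈ 1/0.9159 ≈ 1.0918.
Single-dose peak C₀ = D/Vd = 98/133 ≈ 0.737 mcg/mL.
Steady-state peak Cmax,ss = C₀·R ≈ 0.737 × 1.0918 ≈ 0.805 mcg/mL.
Peak 0.8 mcg/mL vs MTC 6 mcg/mL: below toxic threshold.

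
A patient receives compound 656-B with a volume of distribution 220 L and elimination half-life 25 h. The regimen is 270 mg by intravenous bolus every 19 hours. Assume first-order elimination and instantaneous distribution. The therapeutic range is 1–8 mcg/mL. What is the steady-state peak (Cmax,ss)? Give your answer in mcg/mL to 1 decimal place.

3.0 mcg/mL

Over one 19-h interval, 19/25 ≈ 0.76 half-lives elapse, leaving f ≈ 0.5905 of each dose.
At steady state, accumulation factor R = 1/(1 − e^(−kτ)) ≈ 2.4420.
Each bolus raises the concentration by D/Vd = 270/220 ≈ 1.227 mcg/mL.
Steady-state peak Cmax,ss = C₀·R ≈ 1.227 × 2.4420 ≈ 2.996 mcg/mL.
Peak 3.0 mcg/mL vs MTC 8 mcg/mL: below toxic threshold.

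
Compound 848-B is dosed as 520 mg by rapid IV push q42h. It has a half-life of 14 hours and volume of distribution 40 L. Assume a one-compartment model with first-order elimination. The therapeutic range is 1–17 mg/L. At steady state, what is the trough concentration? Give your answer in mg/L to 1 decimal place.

1.9 mg/L

The dosing interval is 3 half-lives, so f = 2^(−3) = 0.125.
At steady state, R = 1/(1 − 0.125) = 8/7.
Single-dose peak C₀ = D/Vd = 520/40 = 13 mg/L.
Steady-state peak Cmax,ss = C₀·R = 13 × 8/7 ≈ 14.857 mg/L.
Steady-state trough Cmin,ss = Cmax,ss·f ≈ 14.857 × 0.125 ≈ 1.857 mg/L.
Trough 1.9 mg/L vs MEC 1 mg/L: adequate.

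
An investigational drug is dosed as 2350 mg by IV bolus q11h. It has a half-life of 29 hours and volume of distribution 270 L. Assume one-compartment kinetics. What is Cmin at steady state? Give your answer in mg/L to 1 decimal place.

28.9 mg/L

Over one 11-h interval, 11/29 ≈ 0.37931 half-lives elapse, leaving f ≈ 0.7688 of each dose.
Each bolus raises the concentration by D/Vd = 2350/270 ≈ 8.704 mg/L.
Steady-state trough Cmin,ss = C₀·f/(1−f) ≈ 8.704 × 0.7688/0.2312 ≈ 28.943 mg/L.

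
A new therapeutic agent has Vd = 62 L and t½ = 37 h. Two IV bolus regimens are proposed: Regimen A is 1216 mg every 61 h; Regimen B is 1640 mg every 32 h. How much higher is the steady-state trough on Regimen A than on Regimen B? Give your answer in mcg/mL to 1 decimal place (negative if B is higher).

Regimen A: f = (1/2)^(61/37) ≈ 0.3189; Cmin,ss = (1216/62)·f/(1−f) ≈ 9.183 mcg/mL.
Regimen B: f = (1/2)^(32/37) ≈ 0.5491; Cmin,ss = (1640/62)·f/(1−f) ≈ 32.212 mcg/mL.
Difference ≈ 9.183 − 32.212 ≈ -23.029 mcg/mL.

-23.0 mcg/mL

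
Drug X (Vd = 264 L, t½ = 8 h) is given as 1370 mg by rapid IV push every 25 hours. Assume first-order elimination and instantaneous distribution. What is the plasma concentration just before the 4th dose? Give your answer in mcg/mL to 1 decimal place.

f = (1/2)^(τ/t½) = (1/2)^(25/8) ≈ 0.1146.
C₀ = D/Vd = 1370/264 ≈ 5.189 mcg/mL.
Before the 4th dose, 3 doses have been given. Superposition: Cmin = C₀·(f + f² + … + f^3).
≈ 5.189 × (0.1146 + 0.0131 + 0.0015) ≈ 5.189 × 0.1292 ≈ 0.670 mcg/mL.

0.7 mcg/mL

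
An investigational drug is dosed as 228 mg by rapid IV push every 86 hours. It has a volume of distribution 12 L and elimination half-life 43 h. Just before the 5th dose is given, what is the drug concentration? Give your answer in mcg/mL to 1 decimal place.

6.3 mcg/mL

f = (1/2)^(τ/t½) = (1/2)^(86/43) ≈ 0.2500.
C₀ = D/Vd = 228/12 ≈ 19.000 mcg/mL.
Before the 5th dose, 4 doses have been given. Superposition: Cmin = C₀·(f + f² + … + f^4).
≈ 19.000 × (0.2500 + 0.0625 + 0.0156 + 0.0039) ≈ 19.000 × 0.3320 ≈ 6.308 mcg/mL.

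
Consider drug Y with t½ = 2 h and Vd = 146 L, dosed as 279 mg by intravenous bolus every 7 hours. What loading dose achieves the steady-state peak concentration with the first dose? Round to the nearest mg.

f = (1/2)^(7/2) ≈ 0.088388; accumulation ratio R = 1/(1−f) ≈ 1.09696.
Loading dose to hit Cmax,ss on first dose: D_load = D_maint·R ≈ 279 × 1.09696 ≈ 306.05 mg.

306 mg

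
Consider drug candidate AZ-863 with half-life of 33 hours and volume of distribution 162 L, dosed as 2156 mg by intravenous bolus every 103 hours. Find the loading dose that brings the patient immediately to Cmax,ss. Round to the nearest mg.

2436 mg

f = (1/2)^(103/33) ≈ 0.114927; accumulation ratio R = 1/(1−f) ≈ 1.12985.
Loading dose to hit Cmax,ss on first dose: D_load = D_maint·R ≈ 2156 × 1.12985 ≈ 2435.96 mg.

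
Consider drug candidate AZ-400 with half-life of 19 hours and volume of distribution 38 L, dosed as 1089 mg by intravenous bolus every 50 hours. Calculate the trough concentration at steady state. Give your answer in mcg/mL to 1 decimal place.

5.5 mcg/mL

Over one 50-h interval, 50/19 ≈ 2.6316 half-lives elapse, leaving f ≈ 0.1614 of each dose.
Each bolus raises the concentration by D/Vd = 1089/38 ≈ 28.658 mcg/mL.
Steady-state trough Cmin,ss = C₀·f/(1−f) ≈ 28.658 × 0.1614/0.8386 ≈ 5.516 mcg/mL.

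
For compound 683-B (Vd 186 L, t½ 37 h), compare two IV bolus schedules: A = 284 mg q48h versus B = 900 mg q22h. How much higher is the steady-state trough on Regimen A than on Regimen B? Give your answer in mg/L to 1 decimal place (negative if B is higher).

-8.4 mg/L

Regimen A: f = (1/2)^(48/37) ≈ 0.4069; Cmin,ss = (284/186)·f/(1−f) ≈ 1.048 mg/L.
Regimen B: f = (1/2)^(22/37) ≈ 0.6622; Cmin,ss = (900/186)·f/(1−f) ≈ 9.485 mg/L.
Difference ≈ 1.048 − 9.485 ≈ -8.437 mg/L.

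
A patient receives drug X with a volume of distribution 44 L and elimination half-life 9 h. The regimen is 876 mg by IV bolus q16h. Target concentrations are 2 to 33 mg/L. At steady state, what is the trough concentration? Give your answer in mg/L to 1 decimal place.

8.2 mg/L

Over one 16-h interval, 16/9 ≈ 1.7778 half-lives elapse, leaving f ≈ 0.2916 of each dose.
Each bolus raises the concentration by D/Vd = 876/44 ≈ 19.909 mg/L.
Steady-state trough Cmin,ss = C₀·f/(1−f) ≈ 19.909 × 0.2916/0.7084 ≈ 8.195 mg/L.
Trough 8.2 mg/L vs MEC 2 mg/L: adequate.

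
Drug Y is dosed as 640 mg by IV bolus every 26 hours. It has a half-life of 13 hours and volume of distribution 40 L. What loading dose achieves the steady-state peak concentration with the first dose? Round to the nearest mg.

853 mg

f = (1/2)^(26/13) ≈ 0.250000; accumulation ratio R = 1/(1−f) ≈ 1.33333.
Loading dose to hit Cmax,ss on first dose: D_load = D_maint·R ≈ 640 × 1.33333 ≈ 853.33 mg.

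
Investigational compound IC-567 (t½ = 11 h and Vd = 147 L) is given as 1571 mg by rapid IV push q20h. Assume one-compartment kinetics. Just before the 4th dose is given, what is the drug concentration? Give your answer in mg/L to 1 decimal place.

4.1 mg/L

f = (1/2)^(τ/t½) = (1/2)^(20/11) ≈ 0.2836.
C₀ = D/Vd = 1571/147 ≈ 10.687 mg/L.
Before the 4th dose, 3 doses have been given. Superposition: Cmin = C₀·(f + f² + … + f^3).
≈ 10.687 × (0.2836 + 0.0804 + 0.0228) ≈ 10.687 × 0.3868 ≈ 4.134 mg/L.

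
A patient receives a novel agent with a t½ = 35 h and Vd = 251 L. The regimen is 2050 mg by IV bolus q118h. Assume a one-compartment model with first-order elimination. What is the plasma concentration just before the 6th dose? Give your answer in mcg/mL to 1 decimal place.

0.9 mcg/mL

f = (1/2)^(τ/t½) = (1/2)^(118/35) ≈ 0.0966.
C₀ = D/Vd = 2050/251 ≈ 8.167 mcg/mL.
Before the 6th dose, 5 doses have been given. Superposition: Cmin = C₀·(f + f² + … + f^5).
≈ 8.167 × (0.0966 + 0.0093 + 0.0009 + 0.0001 + 0.0000) ≈ 8.167 × 0.1069 ≈ 0.873 mcg/mL.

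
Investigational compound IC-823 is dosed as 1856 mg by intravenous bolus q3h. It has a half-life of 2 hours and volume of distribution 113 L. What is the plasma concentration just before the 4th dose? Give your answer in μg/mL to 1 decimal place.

f = (1/2)^(τ/t½) = (1/2)^(3/2) ≈ 0.3536.
C₀ = D/Vd = 1856/113 ≈ 16.425 μg/mL.
Before the 4th dose, 3 doses have been given. Superposition: Cmin = C₀·(f + f² + … + f^3).
≈ 16.425 × (0.3536 + 0.1250 + 0.0442) ≈ 16.425 × 0.5228 ≈ 8.587 μg/mL.

8.6 μg/mL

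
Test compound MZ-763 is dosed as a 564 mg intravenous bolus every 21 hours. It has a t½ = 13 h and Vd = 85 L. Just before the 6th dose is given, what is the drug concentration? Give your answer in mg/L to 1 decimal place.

3.2 mg/L

f = (1/2)^(τ/t½) = (1/2)^(21/13) ≈ 0.3264.
C₀ = D/Vd = 564/85 ≈ 6.635 mg/L.
Before the 6th dose, 5 doses have been given. Superposition: Cmin = C₀·(f + f² + … + f^5).
≈ 6.635 × (0.3264 + 0.1065 + 0.0348 + 0.0114 + 0.0037) ≈ 6.635 × 0.4828 ≈ 3.203 mg/L.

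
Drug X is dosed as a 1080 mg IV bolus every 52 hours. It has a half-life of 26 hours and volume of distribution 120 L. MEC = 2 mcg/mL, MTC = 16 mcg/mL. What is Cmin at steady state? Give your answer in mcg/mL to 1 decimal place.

The dosing interval is 2 half-lives, so f = 2^(−2) = 0.25.
Accumulation ratio R = 1/(1 − f) = 1/0.75 = 4/3.
Single-dose peak C₀ = D/Vd = 1080/120 = 9 mcg/mL.
Steady-state peak Cmax,ss = C₀·R = 9 × 4/3 ≈ 12.000 mcg/mL.
Steady-state trough Cmin,ss = Cmax,ss·f ≈ 12.000 × 0.25 ≈ 3.000 mcg/mL.
Trough 3.0 mcg/mL vs MEC 2 mcg/mL: adequate.

3.0 mcg/mL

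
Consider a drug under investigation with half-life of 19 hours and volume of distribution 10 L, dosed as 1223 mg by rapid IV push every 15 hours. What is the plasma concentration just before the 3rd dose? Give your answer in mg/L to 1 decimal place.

f = (1/2)^(τ/t½) = (1/2)^(15/19) ≈ 0.5786.
C₀ = D/Vd = 1223/10 ≈ 122.300 mg/L.
Before the 3rd dose, 2 doses have been given. Superposition: Cmin = C₀·(f + f²).
≈ 122.300 × (0.5786 + 0.3348) ≈ 122.300 × 0.9134 ≈ 111.709 mg/L.

111.7 mg/L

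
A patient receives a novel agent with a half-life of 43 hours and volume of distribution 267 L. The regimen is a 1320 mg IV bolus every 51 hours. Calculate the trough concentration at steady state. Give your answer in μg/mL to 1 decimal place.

3.9 μg/mL

τ/t½ = 51/43 ≈ 1.186, so fraction remaining f = (1/2)^(51/43) ≈ 0.4395.
At steady state, accumulation factor R = 1/(1 − e^(−kτ)) ≈ 1.7841.
Single-dose peak C₀ = D/Vd = 1320/267 ≈ 4.944 μg/mL.
Steady-state peak Cmax,ss = C₀·R ≈ 4.944 × 1.7841 ≈ 8.821 μg/mL.
One interval later, Cmin,ss = Cmax,ss·e^(−kτ) ≈ 8.821 × 0.4395 ≈ 3.877 μg/mL.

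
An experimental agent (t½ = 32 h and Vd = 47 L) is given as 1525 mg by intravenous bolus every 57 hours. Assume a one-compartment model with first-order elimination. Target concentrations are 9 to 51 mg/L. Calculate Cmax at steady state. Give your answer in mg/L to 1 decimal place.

45.8 mg/L

k = ln2/t½ = ln2/32 ≈ 0.021661 h⁻¹; fraction remaining f = e^(−kτ) = e^(−0.021661×57) ≈ 0.2909.
At steady state, accumulation factor R = 1/(1 − e^(−kτ)) ≈ 1.4102.
Single-dose peak C₀ = D/Vd = 1525/47 ≈ 32.447 mg/L.
Steady-state peak Cmax,ss = C₀·R ≈ 32.447 × 1.4102 ≈ 45.757 mg/L.
Peak 45.8 mg/L vs MTC 51 mg/L: below toxic threshold.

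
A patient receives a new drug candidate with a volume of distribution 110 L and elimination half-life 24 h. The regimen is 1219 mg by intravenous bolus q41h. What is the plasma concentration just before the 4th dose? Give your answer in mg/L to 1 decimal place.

4.7 mg/L

f = (1/2)^(τ/t½) = (1/2)^(41/24) ≈ 0.3060.
C₀ = D/Vd = 1219/110 ≈ 11.082 mg/L.
Before the 4th dose, 3 doses have been given. Superposition: Cmin = C₀·(f + f² + … + f^3).
≈ 11.082 × (0.3060 + 0.0936 + 0.0287) ≈ 11.082 × 0.4283 ≈ 4.746 mg/L.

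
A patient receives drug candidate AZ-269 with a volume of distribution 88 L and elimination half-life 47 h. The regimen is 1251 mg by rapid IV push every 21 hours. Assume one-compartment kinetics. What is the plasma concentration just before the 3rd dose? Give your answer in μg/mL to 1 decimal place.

f = (1/2)^(τ/t½) = (1/2)^(21/47) ≈ 0.7337.
C₀ = D/Vd = 1251/88 ≈ 14.216 μg/mL.
Before the 3rd dose, 2 doses have been given. Superposition: Cmin = C₀·(f + f²).
≈ 14.216 × (0.7337 + 0.5383) ≈ 14.216 × 1.2720 ≈ 18.083 μg/mL.

18.1 μg/mL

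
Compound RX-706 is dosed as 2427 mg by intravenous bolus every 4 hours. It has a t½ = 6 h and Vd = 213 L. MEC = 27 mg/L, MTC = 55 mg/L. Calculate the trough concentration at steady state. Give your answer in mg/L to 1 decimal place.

19.4 mg/L

τ/t½ = 4/6 ≈ 0.66667, so fraction remaining f = (1/2)^(4/6) ≈ 0.6300.
Each bolus raises the concentration by D/Vd = 2427/213 ≈ 11.394 mg/L.
Steady-state trough Cmin,ss = C₀·f/(1−f) ≈ 11.394 × 0.6300/0.3700 ≈ 19.401 mg/L.
Trough 19.4 mg/L vs MEC 27 mg/L: subtherapeutic.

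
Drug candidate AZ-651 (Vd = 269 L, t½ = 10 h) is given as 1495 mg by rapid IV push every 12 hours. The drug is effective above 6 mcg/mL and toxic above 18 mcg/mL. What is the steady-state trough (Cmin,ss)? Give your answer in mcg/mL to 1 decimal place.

τ/t½ = 12/10 ≈ 1.2, so fraction remaining f = (1/2)^(12/10) ≈ 0.4353.
Accumulation ratio R = 1/(1 − f) ≈ 1/0.5647 ≈ 1.7709.
Each bolus raises the concentration by D/Vd = 1495/269 ≈ 5.558 mcg/mL.
Steady-state peak Cmax,ss = C₀·R ≈ 5.558 × 1.7709 ≈ 9.843 mcg/mL.
One interval later, Cmin,ss = Cmax,ss·e^(−kτ) ≈ 9.843 × 0.4353 ≈ 4.285 mcg/mL.
Trough 4.3 mcg/mL vs MEC 6 mcg/mL: subtherapeutic.

4.3 mcg/mL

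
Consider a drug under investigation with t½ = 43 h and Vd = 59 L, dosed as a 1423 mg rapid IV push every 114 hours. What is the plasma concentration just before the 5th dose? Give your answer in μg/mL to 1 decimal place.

f = (1/2)^(τ/t½) = (1/2)^(114/43) ≈ 0.1592.
C₀ = D/Vd = 1423/59 ≈ 24.119 μg/mL.
Before the 5th dose, 4 doses have been given. Superposition: Cmin = C₀·(f + f² + … + f^4).
≈ 24.119 × (0.1592 + 0.0253 + 0.0040 + 0.0006) ≈ 24.119 × 0.1891 ≈ 4.561 μg/mL.

4.6 μg/mL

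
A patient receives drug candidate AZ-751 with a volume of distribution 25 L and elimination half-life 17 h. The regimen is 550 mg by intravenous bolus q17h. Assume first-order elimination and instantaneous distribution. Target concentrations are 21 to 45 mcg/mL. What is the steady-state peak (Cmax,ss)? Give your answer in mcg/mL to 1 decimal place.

44.0 mcg/mL

The dosing interval is 1 half-life, so f = 2^(−1) = 0.5.
At steady state, R = 1/(1 − 0.5) = 2/1.
Single-dose peak C₀ = D/Vd = 550/25 = 22 mcg/mL.
Steady-state peak Cmax,ss = C₀·R = 22 × 2/1 ≈ 44.000 mcg/mL.
Peak 44.0 mcg/mL vs MTC 45 mcg/mL: below toxic threshold.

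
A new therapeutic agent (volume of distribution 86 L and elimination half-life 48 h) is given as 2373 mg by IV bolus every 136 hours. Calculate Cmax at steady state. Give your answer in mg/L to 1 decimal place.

32.1 mg/L

k = ln2/t½ = ln2/48 ≈ 0.014441 h⁻¹; fraction remaining f = e^(−kτ) = e^(−0.014441×136) ≈ 0.1403.
Accumulation ratio R = 1/(1 − f) ≈ 1/0.8597 ≈ 1.1632.
Single-dose peak C₀ = D/Vd = 2373/86 ≈ 27.593 mg/L.
Steady-state peak Cmax,ss = C₀·R ≈ 27.593 × 1.1632 ≈ 32.096 mg/L.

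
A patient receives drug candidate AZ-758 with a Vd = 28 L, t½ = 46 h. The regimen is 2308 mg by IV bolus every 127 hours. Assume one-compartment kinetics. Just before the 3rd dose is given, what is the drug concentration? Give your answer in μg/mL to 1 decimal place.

14.0 μg/mL

f = (1/2)^(τ/t½) = (1/2)^(127/46) ≈ 0.1475.
C₀ = D/Vd = 2308/28 ≈ 82.429 μg/mL.
Before the 3rd dose, 2 doses have been given. Superposition: Cmin = C₀·(f + f²).
≈ 82.429 × (0.1475 + 0.0218) ≈ 82.429 × 0.1693 ≈ 13.955 μg/mL.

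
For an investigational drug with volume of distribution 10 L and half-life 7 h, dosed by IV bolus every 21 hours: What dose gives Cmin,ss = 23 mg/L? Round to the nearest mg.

τ/t½ = 21/7 ≈ 3, so f = (1/2)^(21/7) ≈ 0.125000.
Cmin,ss = (D/Vd)·f/(1−f), so D = Cmin,ss·Vd·(1−f)/f.
D = 23 × 10 × (1−f)/f ≈ 23 × 10 × 7.00000 ≈ 1610.00 mg.

1610 mg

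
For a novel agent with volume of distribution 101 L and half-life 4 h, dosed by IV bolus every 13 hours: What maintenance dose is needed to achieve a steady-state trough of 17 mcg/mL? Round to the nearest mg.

τ/t½ = 13/4 ≈ 3.25, so f = (1/2)^(13/4) ≈ 0.105112.
Cmin,ss = (D/Vd)·f/(1−f), so D = Cmin,ss·Vd·(1−f)/f.
D = 17 × 101 × (1−f)/f ≈ 17 × 101 × 8.51366 ≈ 14617.95 mg.

14618 mg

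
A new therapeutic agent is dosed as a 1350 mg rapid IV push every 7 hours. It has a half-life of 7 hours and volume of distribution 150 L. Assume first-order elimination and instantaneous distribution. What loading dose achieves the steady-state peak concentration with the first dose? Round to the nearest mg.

2700 mg

f = (1/2)^(7/7) ≈ 0.500000; accumulation ratio R = 1/(1−f) ≈ 2.00000.
Loading dose to hit Cmax,ss on first dose: D_load = D_maint·R ≈ 1350 × 2.00000 ≈ 2700.00 mg.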